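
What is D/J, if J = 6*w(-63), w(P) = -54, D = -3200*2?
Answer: 1600/81 ≈ 19.753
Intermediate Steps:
D = -6400
J = -324 (J = 6*(-54) = -324)
D/J = -6400/(-324) = -6400*(-1/324) = 1600/81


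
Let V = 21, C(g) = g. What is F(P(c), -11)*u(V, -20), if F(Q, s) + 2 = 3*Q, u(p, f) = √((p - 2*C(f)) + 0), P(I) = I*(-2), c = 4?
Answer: -26*√61 ≈ -203.07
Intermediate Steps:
P(I) = -2*I
u(p, f) = √(p - 2*f) (u(p, f) = √((p - 2*f) + 0) = √(p - 2*f))
F(Q, s) = -2 + 3*Q
F(P(c), -11)*u(V, -20) = (-2 + 3*(-2*4))*√(21 - 2*(-20)) = (-2 + 3*(-8))*√(21 + 40) = (-2 - 24)*√61 = -26*√61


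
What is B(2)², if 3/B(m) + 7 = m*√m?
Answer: 9/(7 - 2*√2)² ≈ 0.51718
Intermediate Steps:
B(m) = 3/(-7 + m^(3/2)) (B(m) = 3/(-7 + m*√m) = 3/(-7 + m^(3/2)))
B(2)² = (3/(-7 + 2^(3/2)))² = (3/(-7 + 2*√2))² = 9/(-7 + 2*√2)²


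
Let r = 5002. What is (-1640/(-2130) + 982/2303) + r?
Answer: 2454262936/490539 ≈ 5003.2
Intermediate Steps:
(-1640/(-2130) + 982/2303) + r = (-1640/(-2130) + 982/2303) + 5002 = (-1640*(-1/2130) + 982*(1/2303)) + 5002 = (164/213 + 982/2303) + 5002 = 586858/490539 + 5002 = 2454262936/490539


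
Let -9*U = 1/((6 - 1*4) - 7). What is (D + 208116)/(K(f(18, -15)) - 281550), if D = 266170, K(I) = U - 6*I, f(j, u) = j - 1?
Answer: -21342870/12674339 ≈ -1.6839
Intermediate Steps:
f(j, u) = -1 + j
U = 1/45 (U = -1/(9*((6 - 1*4) - 7)) = -1/(9*((6 - 4) - 7)) = -1/(9*(2 - 7)) = -⅑/(-5) = -⅑*(-⅕) = 1/45 ≈ 0.022222)
K(I) = 1/45 - 6*I
(D + 208116)/(K(f(18, -15)) - 281550) = (266170 + 208116)/((1/45 - 6*(-1 + 18)) - 281550) = 474286/((1/45 - 6*17) - 281550) = 474286/((1/45 - 102) - 281550) = 474286/(-4589/45 - 281550) = 474286/(-12674339/45) = 474286*(-45/12674339) = -21342870/12674339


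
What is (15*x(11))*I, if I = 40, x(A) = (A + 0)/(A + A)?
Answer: 300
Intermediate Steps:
x(A) = 1/2 (x(A) = A/((2*A)) = A*(1/(2*A)) = 1/2)
(15*x(11))*I = (15*(1/2))*40 = (15/2)*40 = 300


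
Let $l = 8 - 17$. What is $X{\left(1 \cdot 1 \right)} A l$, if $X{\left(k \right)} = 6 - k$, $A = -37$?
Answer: $1665$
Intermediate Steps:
$l = -9$
$X{\left(1 \cdot 1 \right)} A l = \left(6 - 1 \cdot 1\right) \left(-37\right) \left(-9\right) = \left(6 - 1\right) \left(-37\right) \left(-9\right) = 5 \left(-37\right) \left(-9\right) = \left(-185\right) \left(-9\right) = 1665$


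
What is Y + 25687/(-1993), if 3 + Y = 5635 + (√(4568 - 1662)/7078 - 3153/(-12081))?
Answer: 45100020646/8025811 + √2906/7078 ≈ 5619.4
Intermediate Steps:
Y = 22681115/4027 + √2906/7078 (Y = -3 + (5635 + (√(4568 - 1662)/7078 - 3153/(-12081))) = -3 + (5635 + (√2906*(1/7078) - 3153*(-1/12081))) = -3 + (5635 + (√2906/7078 + 1051/4027)) = -3 + (5635 + (1051/4027 + √2906/7078)) = -3 + (22693196/4027 + √2906/7078) = 22681115/4027 + √2906/7078 ≈ 5632.3)
Y + 25687/(-1993) = (22681115/4027 + √2906/7078) + 25687/(-1993) = (22681115/4027 + √2906/7078) + 25687*(-1/1993) = (22681115/4027 + √2906/7078) - 25687/1993 = 45100020646/8025811 + √2906/7078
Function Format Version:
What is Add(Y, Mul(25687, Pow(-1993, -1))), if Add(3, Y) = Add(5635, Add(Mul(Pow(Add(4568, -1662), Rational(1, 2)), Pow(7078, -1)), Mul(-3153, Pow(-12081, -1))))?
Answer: Add(Rational(45100020646, 8025811), Mul(Rational(1, 7078), Pow(2906, Rational(1, 2)))) ≈ 5619.4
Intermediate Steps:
Y = Add(Rational(22681115, 4027), Mul(Rational(1, 7078), Pow(2906, Rational(1, 2)))) (Y = Add(-3, Add(5635, Add(Mul(Pow(Add(4568, -1662), Rational(1, 2)), Pow(7078, -1)), Mul(-3153, Pow(-12081, -1))))) = Add(-3, Add(5635, Add(Mul(Pow(2906, Rational(1, 2)), Rational(1, 7078)), Mul(-3153, Rational(-1, 12081))))) = Add(-3, Add(5635, Add(Mul(Rational(1, 7078), Pow(2906, Rational(1, 2))), Rational(1051, 4027)))) = Add(-3, Add(5635, Add(Rational(1051, 4027), Mul(Rational(1, 7078), Pow(2906, Rational(1, 2)))))) = Add(-3, Add(Rational(22693196, 4027), Mul(Rational(1, 7078), Pow(2906, Rational(1, 2))))) = Add(Rational(22681115, 4027), Mul(Rational(1, 7078), Pow(2906, Rational(1, 2)))) ≈ 5632.3)
Add(Y, Mul(25687, Pow(-1993, -1))) = Add(Add(Rational(22681115, 4027), Mul(Rational(1, 7078), Pow(2906, Rational(1, 2)))), Mul(25687, Pow(-1993, -1))) = Add(Add(Rational(22681115, 4027), Mul(Rational(1, 7078), Pow(2906, Rational(1, 2)))), Mul(25687, Rational(-1, 1993))) = Add(Add(Rational(22681115, 4027), Mul(Rational(1, 7078), Pow(2906, Rational(1, 2)))), Rational(-25687, 1993)) = Add(Rational(45100020646, 8025811), Mul(Rational(1, 7078), Pow(2906, Rational(1, 2))))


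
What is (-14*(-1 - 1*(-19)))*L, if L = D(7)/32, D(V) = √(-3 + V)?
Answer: -63/4 ≈ -15.750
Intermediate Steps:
L = 1/16 (L = √(-3 + 7)/32 = √4*(1/32) = 2*(1/32) = 1/16 ≈ 0.062500)
(-14*(-1 - 1*(-19)))*L = -14*(-1 - 1*(-19))*(1/16) = -14*(-1 + 19)*(1/16) = -14*18*(1/16) = -252*1/16 = -63/4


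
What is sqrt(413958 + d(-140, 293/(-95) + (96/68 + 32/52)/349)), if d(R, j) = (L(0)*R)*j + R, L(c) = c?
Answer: sqrt(413818) ≈ 643.29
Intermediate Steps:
d(R, j) = R (d(R, j) = (0*R)*j + R = 0*j + R = 0 + R = R)
sqrt(413958 + d(-140, 293/(-95) + (96/68 + 32/52)/349)) = sqrt(413958 - 140) = sqrt(413818)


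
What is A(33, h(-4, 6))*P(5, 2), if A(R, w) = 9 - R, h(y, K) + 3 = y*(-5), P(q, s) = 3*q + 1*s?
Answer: -408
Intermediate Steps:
P(q, s) = s + 3*q (P(q, s) = 3*q + s = s + 3*q)
h(y, K) = -3 - 5*y (h(y, K) = -3 + y*(-5) = -3 - 5*y)
A(33, h(-4, 6))*P(5, 2) = (9 - 1*33)*(2 + 3*5) = (9 - 33)*(2 + 15) = -24*17 = -408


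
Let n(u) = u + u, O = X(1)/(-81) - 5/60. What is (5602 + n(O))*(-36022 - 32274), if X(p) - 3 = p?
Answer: -30988661188/81 ≈ -3.8258e+8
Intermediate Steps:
X(p) = 3 + p
O = -43/324 (O = (3 + 1)/(-81) - 5/60 = 4*(-1/81) - 5*1/60 = -4/81 - 1/12 = -43/324 ≈ -0.13272)
n(u) = 2*u
(5602 + n(O))*(-36022 - 32274) = (5602 + 2*(-43/324))*(-36022 - 32274) = (5602 - 43/162)*(-68296) = (907481/162)*(-68296) = -30988661188/81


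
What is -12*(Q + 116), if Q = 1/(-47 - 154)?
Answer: -93260/67 ≈ -1391.9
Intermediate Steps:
Q = -1/201 (Q = 1/(-201) = -1/201 ≈ -0.0049751)
-12*(Q + 116) = -12*(-1/201 + 116) = -12*23315/201 = -93260/67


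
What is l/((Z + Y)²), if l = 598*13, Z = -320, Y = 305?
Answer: 7774/225 ≈ 34.551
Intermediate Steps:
l = 7774
l/((Z + Y)²) = 7774/((-320 + 305)²) = 7774/((-15)²) = 7774/225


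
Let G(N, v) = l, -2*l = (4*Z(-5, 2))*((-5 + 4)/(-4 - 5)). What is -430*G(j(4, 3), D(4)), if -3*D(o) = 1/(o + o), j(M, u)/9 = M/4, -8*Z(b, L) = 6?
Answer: -215/3 ≈ -71.667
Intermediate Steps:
Z(b, L) = -3/4 (Z(b, L) = -1/8*6 = -3/4)
j(M, u) = 9*M/4 (j(M, u) = 9*(M/4) = 9*M/4)
D(o) = -1/(6*o) (D(o) = -1/(3*(o + o)) = -1/(2*o)/3 = -1/(6*o))
l = 1/6 (l = -4*(-3/4)*(-5 + 4)/(-4 - 5)/2 = -(-3)*(-1/(-9))/2 = -(-3)*(-1*(-1/9))/2 = -(-3)/(2*9) = -1/2*(-1/3) = 1/6 ≈ 0.16667)
G(N, v) = 1/6
-430*G(j(4, 3), D(4)) = -430*1/6 = -215/3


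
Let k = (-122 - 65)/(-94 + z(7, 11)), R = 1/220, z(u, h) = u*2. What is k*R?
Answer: 17/1600 ≈ 0.010625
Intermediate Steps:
z(u, h) = 2*u
R = 1/220 ≈ 0.0045455
k = 187/80 (k = (-122 - 65)/(-94 + 2*7) = -187/(-94 + 14) = -187/(-80) = -187*(-1/80) = 187/80 ≈ 2.3375)
k*R = (187/80)*(1/220) = 17/1600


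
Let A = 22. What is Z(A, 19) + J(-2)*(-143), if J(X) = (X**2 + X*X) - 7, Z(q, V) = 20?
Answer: -123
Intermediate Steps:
J(X) = -7 + 2*X**2 (J(X) = (X**2 + X**2) - 7 = 2*X**2 - 7 = -7 + 2*X**2)
Z(A, 19) + J(-2)*(-143) = 20 + (-7 + 2*(-2)**2)*(-143) = 20 + (-7 + 2*4)*(-143) = 20 + (-7 + 8)*(-143) = 20 + 1*(-143) = 20 - 143 = -123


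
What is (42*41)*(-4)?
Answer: -6888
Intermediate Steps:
(42*41)*(-4) = 1722*(-4) = -6888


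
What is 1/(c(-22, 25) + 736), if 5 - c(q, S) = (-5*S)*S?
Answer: 1/3866 ≈ 0.00025867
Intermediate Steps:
c(q, S) = 5 + 5*S² (c(q, S) = 5 - (-5*S)*S = 5 - (-5)*S² = 5 + 5*S²)
1/(c(-22, 25) + 736) = 1/((5 + 5*25²) + 736) = 1/((5 + 5*625) + 736) = 1/((5 + 3125) + 736) = 1/(3130 + 736) = 1/3866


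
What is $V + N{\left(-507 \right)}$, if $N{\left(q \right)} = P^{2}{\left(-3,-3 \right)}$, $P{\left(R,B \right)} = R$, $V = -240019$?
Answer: $-240010$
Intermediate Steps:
$N{\left(q \right)} = 9$ ($N{\left(q \right)} = \left(-3\right)^{2} = 9$)
$V + N{\left(-507 \right)} = -240019 + 9 = -240010$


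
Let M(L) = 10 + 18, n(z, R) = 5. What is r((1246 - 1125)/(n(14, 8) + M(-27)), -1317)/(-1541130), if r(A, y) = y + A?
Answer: 394/462339 ≈ 0.00085219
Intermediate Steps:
M(L) = 28
r(A, y) = A + y
r((1246 - 1125)/(n(14, 8) + M(-27)), -1317)/(-1541130) = ((1246 - 1125)/(5 + 28) - 1317)/(-1541130) = (121/33 - 1317)*(-1/1541130) = (121*(1/33) - 1317)*(-1/1541130) = (11/3 - 1317)*(-1/1541130) = -3940/3*(-1/1541130) = 394/462339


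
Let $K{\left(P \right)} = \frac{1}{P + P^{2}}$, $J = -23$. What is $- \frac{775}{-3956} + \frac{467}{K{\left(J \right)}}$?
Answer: $\frac{934811487}{3956} \approx 2.363 \cdot 10^{5}$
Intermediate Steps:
$- \frac{775}{-3956} + \frac{467}{K{\left(J \right)}} = - \frac{775}{-3956} + \frac{467}{\frac{1}{-23} \frac{1}{1 - 23}} = \left(-775\right) \left(- \frac{1}{3956}\right) + \frac{467}{\left(- \frac{1}{23}\right) \frac{1}{-22}} = \frac{775}{3956} + \frac{467}{\left(- \frac{1}{23}\right) \left(- \frac{1}{22}\right)} = \frac{775}{3956} + 467 \frac{1}{\frac{1}{506}} = \frac{775}{3956} + 467 \cdot 506 = \frac{775}{3956} + 236302 = \frac{934811487}{3956}$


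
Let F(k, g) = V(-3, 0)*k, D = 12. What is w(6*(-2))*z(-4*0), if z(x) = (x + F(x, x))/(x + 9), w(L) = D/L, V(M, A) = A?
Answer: 0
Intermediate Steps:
F(k, g) = 0 (F(k, g) = 0*k = 0)
w(L) = 12/L
z(x) = x/(9 + x) (z(x) = (x + 0)/(x + 9) = x/(9 + x))
w(6*(-2))*z(-4*0) = (12/((6*(-2))))*((-4*0)/(9 - 4*0)) = (12/(-12))*(0/(9 + 0)) = (12*(-1/12))*(0/9) = -0/9 = -1*0 = 0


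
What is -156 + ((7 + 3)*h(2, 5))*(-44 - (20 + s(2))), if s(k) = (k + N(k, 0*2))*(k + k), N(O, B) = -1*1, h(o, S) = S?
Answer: -3556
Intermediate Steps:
N(O, B) = -1
s(k) = 2*k*(-1 + k) (s(k) = (k - 1)*(k + k) = (-1 + k)*(2*k) = 2*k*(-1 + k))
-156 + ((7 + 3)*h(2, 5))*(-44 - (20 + s(2))) = -156 + ((7 + 3)*5)*(-44 - (20 + 2*2*(-1 + 2))) = -156 + (10*5)*(-44 - (20 + 2*2*1)) = -156 + 50*(-44 - (20 + 4)) = -156 + 50*(-44 - 1*24) = -156 + 50*(-44 - 24) = -156 + 50*(-68) = -156 - 3400 = -3556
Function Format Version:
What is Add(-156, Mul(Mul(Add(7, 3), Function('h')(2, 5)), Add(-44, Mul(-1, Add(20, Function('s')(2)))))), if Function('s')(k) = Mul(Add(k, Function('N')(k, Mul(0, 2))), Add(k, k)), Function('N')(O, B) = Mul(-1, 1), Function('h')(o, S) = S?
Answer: -3556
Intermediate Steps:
Function('N')(O, B) = -1
Function('s')(k) = Mul(2, k, Add(-1, k)) (Function('s')(k) = Mul(Add(k, -1), Add(k, k)) = Mul(Add(-1, k), Mul(2, k)) = Mul(2, k, Add(-1, k)))
Add(-156, Mul(Mul(Add(7, 3), Function('h')(2, 5)), Add(-44, Mul(-1, Add(20, Function('s')(2)))))) = Add(-156, Mul(Mul(Add(7, 3), 5), Add(-44, Mul(-1, Add(20, Mul(2, 2, Add(-1, 2))))))) = Add(-156, Mul(Mul(10, 5), Add(-44, Mul(-1, Add(20, Mul(2, 2, 1)))))) = Add(-156, Mul(50, Add(-44, Mul(-1, Add(20, 4))))) = Add(-156, Mul(50, Add(-44, Mul(-1, 24)))) = Add(-156, Mul(50, Add(-44, -24))) = Add(-156, Mul(50, -68)) = Add(-156, -3400) = -3556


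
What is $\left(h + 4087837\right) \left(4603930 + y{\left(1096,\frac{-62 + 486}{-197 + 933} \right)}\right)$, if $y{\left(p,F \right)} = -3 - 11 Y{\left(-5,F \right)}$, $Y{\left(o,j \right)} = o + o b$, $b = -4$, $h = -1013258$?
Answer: $14154629966198$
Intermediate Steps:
$Y{\left(o,j \right)} = - 3 o$ ($Y{\left(o,j \right)} = o + o \left(-4\right) = o - 4 o = - 3 o$)
$y{\left(p,F \right)} = -168$ ($y{\left(p,F \right)} = -3 - 11 \left(\left(-3\right) \left(-5\right)\right) = -3 - 165 = -168$)
$\left(h + 4087837\right) \left(4603930 + y{\left(1096,\frac{-62 + 486}{-197 + 933} \right)}\right) = \left(-1013258 + 4087837\right) \left(4603930 - 168\right) = 3074579 \cdot 4603762 = 14154629966198$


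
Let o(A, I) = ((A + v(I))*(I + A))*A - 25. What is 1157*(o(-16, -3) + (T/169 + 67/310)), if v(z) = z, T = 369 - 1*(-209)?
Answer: -27031425943/4030 ≈ -6.7076e+6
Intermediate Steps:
T = 578 (T = 369 + 209 = 578)
o(A, I) = -25 + A*(A + I)**2 (o(A, I) = ((A + I)*(I + A))*A - 25 = ((A + I)*(A + I))*A - 25 = (A + I)**2*A - 25 = A*(A + I)**2 - 25 = -25 + A*(A + I)**2)
1157*(o(-16, -3) + (T/169 + 67/310)) = 1157*((-25 + (-16)**3 - 16*(-3)**2 + 2*(-3)*(-16)**2) + (578/169 + 67/310)) = 1157*((-25 - 4096 - 16*9 + 2*(-3)*256) + (578*(1/169) + 67*(1/310))) = 1157*((-25 - 4096 - 144 - 1536) + (578/169 + 67/310)) = 1157*(-5801 + 190503/52390) = 1157*(-303723887/52390) = -27031425943/4030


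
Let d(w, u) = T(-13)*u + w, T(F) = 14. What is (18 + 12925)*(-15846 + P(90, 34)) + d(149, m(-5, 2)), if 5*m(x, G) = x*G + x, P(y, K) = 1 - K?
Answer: -205521790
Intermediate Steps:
m(x, G) = x/5 + G*x/5 (m(x, G) = (x*G + x)/5 = (G*x + x)/5 = (x + G*x)/5 = x/5 + G*x/5)
d(w, u) = w + 14*u (d(w, u) = 14*u + w = w + 14*u)
(18 + 12925)*(-15846 + P(90, 34)) + d(149, m(-5, 2)) = (18 + 12925)*(-15846 + (1 - 1*34)) + (149 + 14*((1/5)*(-5)*(1 + 2))) = 12943*(-15846 + (1 - 34)) + (149 + 14*((1/5)*(-5)*3)) = 12943*(-15846 - 33) + (149 + 14*(-3)) = 12943*(-15879) + (149 - 42) = -205521897 + 107 = -205521790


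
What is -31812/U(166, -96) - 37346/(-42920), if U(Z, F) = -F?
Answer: -14185269/42920 ≈ -330.50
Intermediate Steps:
-31812/U(166, -96) - 37346/(-42920) = -31812/((-1*(-96))) - 37346/(-42920) = -31812/96 - 37346*(-1/42920) = -31812*1/96 + 18673/21460 = -2651/8 + 18673/21460 = -14185269/42920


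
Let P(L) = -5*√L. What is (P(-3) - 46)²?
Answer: 2041 + 460*I*√3 ≈ 2041.0 + 796.74*I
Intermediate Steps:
(P(-3) - 46)² = (-5*I*√3 - 46)² = (-46 - 5*I*√3)²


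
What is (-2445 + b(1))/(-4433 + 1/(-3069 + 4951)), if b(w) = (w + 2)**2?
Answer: 4584552/8342905 ≈ 0.54951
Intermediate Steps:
b(w) = (2 + w)**2
(-2445 + b(1))/(-4433 + 1/(-3069 + 4951)) = (-2445 + (2 + 1)**2)/(-4433 + 1/(-3069 + 4951)) = (-2445 + 3**2)/(-4433 + 1/1882) = (-2445 + 9)/(-4433 + 1/1882) = -2436/(-8342905/1882) = -2436*(-1882/8342905) = 4584552/8342905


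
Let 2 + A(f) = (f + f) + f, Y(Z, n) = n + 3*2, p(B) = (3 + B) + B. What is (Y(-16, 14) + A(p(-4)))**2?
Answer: 9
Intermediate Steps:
p(B) = 3 + 2*B
Y(Z, n) = 6 + n (Y(Z, n) = n + 6 = 6 + n)
A(f) = -2 + 3*f (A(f) = -2 + ((f + f) + f) = -2 + (2*f + f) = -2 + 3*f)
(Y(-16, 14) + A(p(-4)))**2 = ((6 + 14) + (-2 + 3*(3 + 2*(-4))))**2 = (20 + (-2 + 3*(3 - 8)))**2 = (20 + (-2 + 3*(-5)))**2 = (20 + (-2 - 15))**2 = (20 - 17)**2 = 3**2 = 9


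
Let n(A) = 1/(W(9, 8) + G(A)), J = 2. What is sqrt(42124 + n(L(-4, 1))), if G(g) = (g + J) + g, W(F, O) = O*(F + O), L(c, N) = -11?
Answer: sqrt(141705165)/58 ≈ 205.24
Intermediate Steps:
G(g) = 2 + 2*g (G(g) = (g + 2) + g = (2 + g) + g = 2 + 2*g)
n(A) = 1/(138 + 2*A) (n(A) = 1/(8*(9 + 8) + (2 + 2*A)) = 1/(8*17 + (2 + 2*A)) = 1/(136 + (2 + 2*A)) = 1/(138 + 2*A))
sqrt(42124 + n(L(-4, 1))) = sqrt(42124 + 1/(2*(69 - 11))) = sqrt(42124 + (1/2)/58) = sqrt(42124 + (1/2)*(1/58)) = sqrt(42124 + 1/116) = sqrt(4886385/116) = sqrt(141705165)/58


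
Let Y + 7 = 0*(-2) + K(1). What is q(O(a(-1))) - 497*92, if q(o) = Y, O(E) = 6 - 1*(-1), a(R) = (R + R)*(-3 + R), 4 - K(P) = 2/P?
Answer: -45729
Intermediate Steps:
K(P) = 4 - 2/P
a(R) = 2*R*(-3 + R) (a(R) = (2*R)*(-3 + R) = 2*R*(-3 + R))
O(E) = 7 (O(E) = 6 + 1 = 7)
Y = -5 (Y = -7 + (0*(-2) + (4 - 2/1)) = -7 + (0 + (4 - 2*1)) = -7 + (0 + (4 - 2)) = -7 + (0 + 2) = -7 + 2 = -5)
q(o) = -5
q(O(a(-1))) - 497*92 = -5 - 497*92 = -5 - 45724 = -45729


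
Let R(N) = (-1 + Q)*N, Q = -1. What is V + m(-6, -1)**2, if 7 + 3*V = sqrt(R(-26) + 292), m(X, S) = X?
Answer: 101/3 + 2*sqrt(86)/3 ≈ 39.849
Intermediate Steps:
R(N) = -2*N (R(N) = (-1 - 1)*N = -2*N)
V = -7/3 + 2*sqrt(86)/3 (V = -7/3 + sqrt(-2*(-26) + 292)/3 = -7/3 + sqrt(52 + 292)/3 = -7/3 + sqrt(344)/3 = -7/3 + (2*sqrt(86))/3 = -7/3 + 2*sqrt(86)/3 ≈ 3.8491)
V + m(-6, -1)**2 = (-7/3 + 2*sqrt(86)/3) + (-6)**2 = (-7/3 + 2*sqrt(86)/3) + 36 = 101/3 + 2*sqrt(86)/3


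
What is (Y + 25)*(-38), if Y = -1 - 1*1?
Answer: -874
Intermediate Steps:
Y = -2 (Y = -1 - 1 = -2)
(Y + 25)*(-38) = (-2 + 25)*(-38) = 23*(-38) = -874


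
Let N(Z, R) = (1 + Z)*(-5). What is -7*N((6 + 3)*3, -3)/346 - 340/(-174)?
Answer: 72040/15051 ≈ 4.7864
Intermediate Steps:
N(Z, R) = -5 - 5*Z
-7*N((6 + 3)*3, -3)/346 - 340/(-174) = -7*(-5 - 5*(6 + 3)*3)/346 - 340/(-174) = -7*(-5 - 45*3)*(1/346) - 340*(-1/174) = -7*(-5 - 5*27)*(1/346) + 170/87 = -7*(-5 - 135)*(1/346) + 170/87 = -7*(-140)*(1/346) + 170/87 = 980*(1/346) + 170/87 = 490/173 + 170/87 = 72040/15051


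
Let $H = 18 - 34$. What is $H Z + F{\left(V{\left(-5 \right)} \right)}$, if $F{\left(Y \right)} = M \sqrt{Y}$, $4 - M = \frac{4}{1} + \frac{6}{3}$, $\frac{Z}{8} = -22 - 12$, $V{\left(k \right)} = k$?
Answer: $4352 - 2 i \sqrt{5} \approx 4352.0 - 4.4721 i$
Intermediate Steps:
$H = -16$ ($H = 18 - 34 = -16$)
$Z = -272$ ($Z = 8 \left(-22 - 12\right) = 8 \left(-34\right) = -272$)
$M = -2$ ($M = 4 - \left(\frac{4}{1} + \frac{6}{3}\right) = 4 - \left(4 \cdot 1 + 6 \cdot \frac{1}{3}\right) = 4 - \left(4 + 2\right) = 4 - 6 = -2$)
$F{\left(Y \right)} = - 2 \sqrt{Y}$
$H Z + F{\left(V{\left(-5 \right)} \right)} = \left(-16\right) \left(-272\right) - 2 \sqrt{-5} = 4352 - 2 i \sqrt{5}$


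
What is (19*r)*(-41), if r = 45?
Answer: -35055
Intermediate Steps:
(19*r)*(-41) = (19*45)*(-41) = 855*(-41) = -35055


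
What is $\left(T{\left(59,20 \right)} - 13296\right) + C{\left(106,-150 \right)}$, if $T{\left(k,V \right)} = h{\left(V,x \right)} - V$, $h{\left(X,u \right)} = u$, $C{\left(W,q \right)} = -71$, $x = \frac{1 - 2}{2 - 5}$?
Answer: $- \frac{40160}{3} \approx -13387.0$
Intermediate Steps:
$x = \frac{1}{3}$ ($x = - \frac{1}{-3} = \left(-1\right) \left(- \frac{1}{3}\right) = \frac{1}{3} \approx 0.33333$)
$T{\left(k,V \right)} = \frac{1}{3} - V$
$\left(T{\left(59,20 \right)} - 13296\right) + C{\left(106,-150 \right)} = \left(\left(\frac{1}{3} - 20\right) - 13296\right) - 71 = \left(- \frac{59}{3} - 13296\right) - 71 = - \frac{39947}{3} - 71 = - \frac{40160}{3}$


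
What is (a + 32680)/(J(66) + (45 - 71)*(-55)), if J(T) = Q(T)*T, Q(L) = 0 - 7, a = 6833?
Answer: 39513/968 ≈ 40.819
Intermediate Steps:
Q(L) = -7
J(T) = -7*T
(a + 32680)/(J(66) + (45 - 71)*(-55)) = (6833 + 32680)/(-7*66 + (45 - 71)*(-55)) = 39513/(-462 - 26*(-55)) = 39513/(-462 + 1430) = 39513/968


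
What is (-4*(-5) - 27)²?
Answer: 49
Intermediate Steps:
(-4*(-5) - 27)² = (20 - 27)² = (-7)² = 49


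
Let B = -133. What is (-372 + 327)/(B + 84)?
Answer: 45/49 ≈ 0.91837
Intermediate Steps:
(-372 + 327)/(B + 84) = (-372 + 327)/(-133 + 84) = -45/(-49) = -45*(-1/49) = 45/49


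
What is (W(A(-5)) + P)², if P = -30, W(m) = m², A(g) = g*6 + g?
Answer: 1428025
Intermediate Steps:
A(g) = 7*g (A(g) = 6*g + g = 7*g)
(W(A(-5)) + P)² = ((7*(-5))² - 30)² = ((-35)² - 30)² = (1225 - 30)² = 1195² = 1428025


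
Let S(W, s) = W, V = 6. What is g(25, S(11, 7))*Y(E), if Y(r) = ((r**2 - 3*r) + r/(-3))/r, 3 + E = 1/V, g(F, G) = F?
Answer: -925/6 ≈ -154.17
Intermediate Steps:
E = -17/6 (E = -3 + 1/6 = -17/6 ≈ -2.8333)
Y(r) = (r**2 - 10*r/3)/r (Y(r) = ((r**2 - 3*r) + r*(-1/3))/r = ((r**2 - 3*r) - r/3)/r = (r**2 - 10*r/3)/r)
g(25, S(11, 7))*Y(E) = 25*(-10/3 - 17/6) = 25*(-37/6) = -925/6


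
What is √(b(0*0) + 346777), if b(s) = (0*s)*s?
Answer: √346777 ≈ 588.88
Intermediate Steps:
b(s) = 0 (b(s) = 0*s = 0)
√(b(0*0) + 346777) = √(0 + 346777) = √346777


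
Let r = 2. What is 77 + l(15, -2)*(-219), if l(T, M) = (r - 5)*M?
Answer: -1237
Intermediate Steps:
l(T, M) = -3*M (l(T, M) = (2 - 5)*M = -3*M)
77 + l(15, -2)*(-219) = 77 - 3*(-2)*(-219) = 77 + 6*(-219) = 77 - 1314 = -1237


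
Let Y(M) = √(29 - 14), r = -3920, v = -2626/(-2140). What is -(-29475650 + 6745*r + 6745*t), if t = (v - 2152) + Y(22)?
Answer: 15070524823/214 - 6745*√15 ≈ 7.0397e+7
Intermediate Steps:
v = 1313/1070 (v = -2626*(-1/2140) = 1313/1070 ≈ 1.2271)
Y(M) = √15
t = -2301327/1070 + √15 (t = (1313/1070 - 2152) + √15 = -2301327/1070 + √15 ≈ -2146.9)
-(-29475650 + 6745*r + 6745*t) = -(-8762735723/214 - 29475650 + 6745*√15) = -(-15070524823/214 + 6745*√15) = -6745*(-11171627/1070 + √15) = 15070524823/214 - 6745*√15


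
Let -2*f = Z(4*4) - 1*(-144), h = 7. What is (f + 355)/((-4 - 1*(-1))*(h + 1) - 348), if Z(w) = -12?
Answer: -289/372 ≈ -0.77688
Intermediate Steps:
f = -66 (f = -(-12 - 1*(-144))/2 = -(-12 + 144)/2 = -1/2*132 = -66)
(f + 355)/((-4 - 1*(-1))*(h + 1) - 348) = (-66 + 355)/((-4 - 1*(-1))*(7 + 1) - 348) = 289/((-4 + 1)*8 - 348) = 289/(-3*8 - 348) = 289/(-24 - 348) = 289/(-372) = 289*(-1/372) = -289/372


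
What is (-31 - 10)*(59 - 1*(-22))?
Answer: -3321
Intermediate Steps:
(-31 - 10)*(59 - 1*(-22)) = -41*(59 + 22) = -41*81 = -3321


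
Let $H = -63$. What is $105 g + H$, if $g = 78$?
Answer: $8127$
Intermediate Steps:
$105 g + H = 105 \cdot 78 - 63 = 8190 - 63 = 8127$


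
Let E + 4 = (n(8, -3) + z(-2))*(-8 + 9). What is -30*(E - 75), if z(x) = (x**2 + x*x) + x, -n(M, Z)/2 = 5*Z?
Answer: 1290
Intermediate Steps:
n(M, Z) = -10*Z
z(x) = x + 2*x**2 (z(x) = (x**2 + x**2) + x = 2*x**2 + x = x + 2*x**2)
E = 32 (E = -4 + (-10*(-3) - 2*(1 + 2*(-2)))*(-8 + 9) = -4 + (30 - 2*(1 - 4))*1 = -4 + (30 - 2*(-3))*1 = -4 + (30 + 6)*1 = -4 + 36*1 = -4 + 36 = 32)
-30*(E - 75) = -30*(32 - 75) = -30*(-43) = 1290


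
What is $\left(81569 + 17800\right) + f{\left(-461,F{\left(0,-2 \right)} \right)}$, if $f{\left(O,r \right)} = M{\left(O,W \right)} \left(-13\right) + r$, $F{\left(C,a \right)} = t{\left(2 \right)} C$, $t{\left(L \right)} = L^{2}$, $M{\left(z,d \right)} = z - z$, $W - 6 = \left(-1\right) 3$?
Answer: $99369$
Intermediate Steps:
$W = 3$ ($W = 6 - 3 = 3$)
$M{\left(z,d \right)} = 0$
$F{\left(C,a \right)} = 4 C$ ($F{\left(C,a \right)} = 2^{2} C = 4 C$)
$f{\left(O,r \right)} = r$ ($f{\left(O,r \right)} = 0 \left(-13\right) + r = 0 + r = r$)
$\left(81569 + 17800\right) + f{\left(-461,F{\left(0,-2 \right)} \right)} = \left(81569 + 17800\right) + 4 \cdot 0 = 99369 + 0 = 99369$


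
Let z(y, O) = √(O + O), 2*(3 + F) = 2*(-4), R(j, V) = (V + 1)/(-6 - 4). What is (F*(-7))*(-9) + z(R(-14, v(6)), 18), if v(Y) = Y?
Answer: -435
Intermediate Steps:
R(j, V) = -⅒ - V/10 (R(j, V) = (1 + V)/(-10) = (1 + V)*(-⅒) = -⅒ - V/10)
F = -7 (F = -3 + (2*(-4))/2 = -3 + (½)*(-8) = -3 - 4 = -7)
z(y, O) = √2*√O (z(y, O) = √(2*O) = √2*√O)
(F*(-7))*(-9) + z(R(-14, v(6)), 18) = -7*(-7)*(-9) + √2*√18 = 49*(-9) + √2*(3*√2) = -441 + 6 = -435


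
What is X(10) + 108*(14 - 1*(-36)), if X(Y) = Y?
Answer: 5410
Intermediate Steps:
X(10) + 108*(14 - 1*(-36)) = 10 + 108*(14 - 1*(-36)) = 10 + 108*(14 + 36) = 10 + 108*50 = 10 + 5400 = 5410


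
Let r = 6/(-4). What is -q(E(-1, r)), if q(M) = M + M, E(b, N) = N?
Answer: 3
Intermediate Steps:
r = -3/2 (r = 6*(-1/4) = -3/2 ≈ -1.5000)
q(M) = 2*M
-q(E(-1, r)) = -2*(-3)/2 = -1*(-3) = 3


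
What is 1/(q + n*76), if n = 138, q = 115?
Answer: 1/10603 ≈ 9.4313e-5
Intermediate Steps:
1/(q + n*76) = 1/(115 + 138*76) = 1/(115 + 10488) = 1/10603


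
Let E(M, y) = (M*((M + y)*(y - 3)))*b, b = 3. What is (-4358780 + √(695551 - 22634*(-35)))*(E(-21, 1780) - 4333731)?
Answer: 877228622641200 - 201255540*√1487741 ≈ 8.7698e+14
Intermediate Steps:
E(M, y) = 3*M*(-3 + y)*(M + y) (E(M, y) = (M*((M + y)*(y - 3)))*3 = (M*((M + y)*(-3 + y)))*3 = (M*((-3 + y)*(M + y)))*3 = (M*(-3 + y)*(M + y))*3 = 3*M*(-3 + y)*(M + y))
(-4358780 + √(695551 - 22634*(-35)))*(E(-21, 1780) - 4333731) = (-4358780 + √(695551 - 22634*(-35)))*(3*(-21)*(1780² - 3*(-21) - 3*1780 - 21*1780) - 4333731) = (-4358780 + √(695551 + 792190))*(3*(-21)*(3168400 + 63 - 5340 - 37380) - 4333731) = (-4358780 + √1487741)*(3*(-21)*3125743 - 4333731) = (-4358780 + √1487741)*(-196921809 - 4333731) = (-4358780 + √1487741)*(-201255540) = 877228622641200 - 201255540*√1487741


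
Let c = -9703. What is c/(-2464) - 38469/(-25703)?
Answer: 344183825/63332192 ≈ 5.4346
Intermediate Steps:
c/(-2464) - 38469/(-25703) = -9703/(-2464) - 38469/(-25703) = -9703*(-1/2464) - 38469*(-1/25703) = 9703/2464 + 38469/25703 = 344183825/63332192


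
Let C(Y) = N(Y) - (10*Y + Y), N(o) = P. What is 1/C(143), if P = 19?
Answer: -1/1554 ≈ -0.00064350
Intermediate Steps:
N(o) = 19
C(Y) = 19 - 11*Y (C(Y) = 19 - (10*Y + Y) = 19 - 11*Y)
1/C(143) = 1/(19 - 11*143) = 1/(19 - 1573) = 1/(-1554) = -1/1554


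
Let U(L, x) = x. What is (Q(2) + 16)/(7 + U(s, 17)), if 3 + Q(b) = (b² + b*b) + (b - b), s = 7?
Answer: 7/8 ≈ 0.87500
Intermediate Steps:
Q(b) = -3 + 2*b² (Q(b) = -3 + ((b² + b*b) + (b - b)) = -3 + ((b² + b²) + 0) = -3 + (2*b² + 0) = -3 + 2*b²)
(Q(2) + 16)/(7 + U(s, 17)) = ((-3 + 2*2²) + 16)/(7 + 17) = ((-3 + 2*4) + 16)/24 = ((-3 + 8) + 16)*(1/24) = (5 + 16)*(1/24) = 21*(1/24) = 7/8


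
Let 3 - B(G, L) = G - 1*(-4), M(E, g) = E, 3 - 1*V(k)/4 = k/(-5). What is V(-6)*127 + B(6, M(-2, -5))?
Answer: 4537/5 ≈ 907.40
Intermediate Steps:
V(k) = 12 + 4*k/5 (V(k) = 12 - 4*k/(-5) = 12 - 4*k*(-1)/5 = 12 - (-4)*k/5 = 12 + 4*k/5)
B(G, L) = -1 - G (B(G, L) = 3 - (G - 1*(-4)) = 3 - (G + 4) = 3 - (4 + G) = 3 + (-4 - G) = -1 - G)
V(-6)*127 + B(6, M(-2, -5)) = (12 + (4/5)*(-6))*127 + (-1 - 1*6) = (12 - 24/5)*127 + (-1 - 6) = (36/5)*127 - 7 = 4572/5 - 7 = 4537/5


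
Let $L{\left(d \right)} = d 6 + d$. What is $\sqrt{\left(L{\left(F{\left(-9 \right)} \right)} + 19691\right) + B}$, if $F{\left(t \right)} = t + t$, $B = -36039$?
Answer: $i \sqrt{16474} \approx 128.35 i$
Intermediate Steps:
$F{\left(t \right)} = 2 t$
$L{\left(d \right)} = 7 d$ ($L{\left(d \right)} = 6 d + d = 7 d$)
$\sqrt{\left(L{\left(F{\left(-9 \right)} \right)} + 19691\right) + B} = \sqrt{\left(7 \cdot 2 \left(-9\right) + 19691\right) - 36039} = \sqrt{\left(7 \left(-18\right) + 19691\right) - 36039} = \sqrt{\left(-126 + 19691\right) - 36039} = \sqrt{19565 - 36039} = \sqrt{-16474} = i \sqrt{16474}$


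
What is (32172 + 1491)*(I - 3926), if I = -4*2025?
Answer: -404831238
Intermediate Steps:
I = -8100
(32172 + 1491)*(I - 3926) = (32172 + 1491)*(-8100 - 3926) = 33663*(-12026) = -404831238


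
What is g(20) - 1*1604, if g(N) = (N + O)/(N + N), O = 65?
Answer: -12815/8 ≈ -1601.9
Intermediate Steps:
g(N) = (65 + N)/(2*N) (g(N) = (N + 65)/(N + N) = (65 + N)/((2*N)) = (65 + N)*(1/(2*N)) = (65 + N)/(2*N))
g(20) - 1*1604 = (½)*(65 + 20)/20 - 1*1604 = (½)*(1/20)*85 - 1604 = 17/8 - 1604 = -12815/8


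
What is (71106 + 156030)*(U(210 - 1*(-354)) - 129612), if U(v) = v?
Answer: -29311446528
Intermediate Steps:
(71106 + 156030)*(U(210 - 1*(-354)) - 129612) = (71106 + 156030)*((210 - 1*(-354)) - 129612) = 227136*((210 + 354) - 129612) = 227136*(564 - 129612) = 227136*(-129048) = -29311446528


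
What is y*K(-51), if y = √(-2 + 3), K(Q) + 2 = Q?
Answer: -53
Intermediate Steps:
K(Q) = -2 + Q
y = 1 (y = √1 = 1)
y*K(-51) = 1*(-2 - 51) = 1*(-53) = -53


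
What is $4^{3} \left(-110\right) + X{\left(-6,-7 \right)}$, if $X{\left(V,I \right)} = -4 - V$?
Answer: $-7038$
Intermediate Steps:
$4^{3} \left(-110\right) + X{\left(-6,-7 \right)} = 4^{3} \left(-110\right) - -2 = 64 \left(-110\right) + \left(-4 + 6\right) = -7040 + 2 = -7038$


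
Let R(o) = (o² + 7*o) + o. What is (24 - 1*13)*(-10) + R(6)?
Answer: -26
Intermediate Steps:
R(o) = o² + 8*o
(24 - 1*13)*(-10) + R(6) = (24 - 1*13)*(-10) + 6*(8 + 6) = (24 - 13)*(-10) + 6*14 = 11*(-10) + 84 = -110 + 84 = -26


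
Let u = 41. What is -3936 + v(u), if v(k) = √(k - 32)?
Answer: -3933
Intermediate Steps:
v(k) = √(-32 + k)
-3936 + v(u) = -3936 + √(-32 + 41) = -3936 + √9 = -3936 + 3 = -3933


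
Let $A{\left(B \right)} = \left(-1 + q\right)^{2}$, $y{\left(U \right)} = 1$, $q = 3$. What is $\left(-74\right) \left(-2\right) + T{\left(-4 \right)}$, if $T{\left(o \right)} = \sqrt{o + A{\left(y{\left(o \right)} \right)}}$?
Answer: $148$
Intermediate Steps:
$A{\left(B \right)} = 4$ ($A{\left(B \right)} = \left(-1 + 3\right)^{2} = 2^{2} = 4$)
$T{\left(o \right)} = \sqrt{4 + o}$ ($T{\left(o \right)} = \sqrt{o + 4} = \sqrt{4 + o}$)
$\left(-74\right) \left(-2\right) + T{\left(-4 \right)} = \left(-74\right) \left(-2\right) + \sqrt{4 - 4} = 148 + \sqrt{0} = 148 + 0 = 148$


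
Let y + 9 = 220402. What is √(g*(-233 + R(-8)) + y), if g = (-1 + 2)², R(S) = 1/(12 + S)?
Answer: 3*√97849/2 ≈ 469.21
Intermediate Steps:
y = 220393 (y = -9 + 220402 = 220393)
g = 1 (g = 1² = 1)
√(g*(-233 + R(-8)) + y) = √(1*(-233 + 1/(12 - 8)) + 220393) = √(1*(-233 + 1/4) + 220393) = √(1*(-233 + ¼) + 220393) = √(1*(-931/4) + 220393) = √(-931/4 + 220393) = √(880641/4) = 3*√97849/2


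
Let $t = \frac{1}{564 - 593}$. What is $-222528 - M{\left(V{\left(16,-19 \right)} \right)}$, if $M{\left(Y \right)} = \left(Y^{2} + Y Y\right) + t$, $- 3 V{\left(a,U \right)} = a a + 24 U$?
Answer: $- \frac{60399799}{261} \approx -2.3142 \cdot 10^{5}$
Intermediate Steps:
$V{\left(a,U \right)} = - 8 U - \frac{a^{2}}{3}$ ($V{\left(a,U \right)} = - \frac{a a + 24 U}{3} = - \frac{a^{2} + 24 U}{3} = - 8 U - \frac{a^{2}}{3}$)
$t = - \frac{1}{29}$ ($t = \frac{1}{-29} = - \frac{1}{29} \approx -0.034483$)
$M{\left(Y \right)} = - \frac{1}{29} + 2 Y^{2}$ ($M{\left(Y \right)} = \left(Y^{2} + Y Y\right) - \frac{1}{29} = \left(Y^{2} + Y^{2}\right) - \frac{1}{29} = 2 Y^{2} - \frac{1}{29} = - \frac{1}{29} + 2 Y^{2}$)
$-222528 - M{\left(V{\left(16,-19 \right)} \right)} = -222528 - \left(- \frac{1}{29} + 2 \left(\left(-8\right) \left(-19\right) - \frac{16^{2}}{3}\right)^{2}\right) = -222528 - \left(- \frac{1}{29} + 2 \left(152 - \frac{256}{3}\right)^{2}\right) = -222528 - \left(- \frac{1}{29} + 2 \left(\frac{200}{3}\right)^{2}\right) = -222528 - \left(- \frac{1}{29} + 2 \cdot \frac{40000}{9}\right) = -222528 - \left(- \frac{1}{29} + \frac{80000}{9}\right) = -222528 - \frac{2319991}{261} = - \frac{60399799}{261}$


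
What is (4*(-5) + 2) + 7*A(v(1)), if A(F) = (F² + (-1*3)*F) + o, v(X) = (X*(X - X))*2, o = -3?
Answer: -39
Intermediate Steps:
v(X) = 0 (v(X) = (X*0)*2 = 0*2 = 0)
A(F) = -3 + F² - 3*F (A(F) = (F² + (-1*3)*F) - 3 = (F² - 3*F) - 3 = -3 + F² - 3*F)
(4*(-5) + 2) + 7*A(v(1)) = (4*(-5) + 2) + 7*(-3 + 0² - 3*0) = (-20 + 2) + 7*(-3 + 0 + 0) = -18 + 7*(-3) = -18 - 21 = -39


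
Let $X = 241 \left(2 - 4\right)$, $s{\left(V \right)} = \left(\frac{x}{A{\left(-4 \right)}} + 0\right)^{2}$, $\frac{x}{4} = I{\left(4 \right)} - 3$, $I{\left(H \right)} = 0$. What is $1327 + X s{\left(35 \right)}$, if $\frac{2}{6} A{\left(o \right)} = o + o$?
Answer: $\frac{2413}{2} \approx 1206.5$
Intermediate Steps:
$A{\left(o \right)} = 6 o$ ($A{\left(o \right)} = 3 \left(o + o\right) = 3 \cdot 2 o = 6 o$)
$x = -12$ ($x = 4 \left(0 - 3\right) = 4 \left(-3\right) = -12$)
$s{\left(V \right)} = \frac{1}{4}$ ($s{\left(V \right)} = \left(- \frac{12}{6 \left(-4\right)} + 0\right)^{2} = \left(- \frac{12}{-24} + 0\right)^{2} = \left(\left(-12\right) \left(- \frac{1}{24}\right) + 0\right)^{2} = \left(\frac{1}{2} + 0\right)^{2} = \left(\frac{1}{2}\right)^{2} = \frac{1}{4}$)
$X = -482$ ($X = 241 \left(-2\right) = -482$)
$1327 + X s{\left(35 \right)} = 1327 - \frac{241}{2} = \frac{2413}{2}$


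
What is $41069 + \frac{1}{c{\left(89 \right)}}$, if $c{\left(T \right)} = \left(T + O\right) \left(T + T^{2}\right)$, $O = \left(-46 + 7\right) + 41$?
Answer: $\frac{29935604791}{728910} \approx 41069.0$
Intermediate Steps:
$O = 2$ ($O = -39 + 41 = 2$)
$c{\left(T \right)} = \left(2 + T\right) \left(T + T^{2}\right)$ ($c{\left(T \right)} = \left(T + 2\right) \left(T + T^{2}\right) = \left(2 + T\right) \left(T + T^{2}\right)$)
$41069 + \frac{1}{c{\left(89 \right)}} = 41069 + \frac{1}{89 \left(2 + 89^{2} + 3 \cdot 89\right)} = 41069 + \frac{1}{89 \left(2 + 7921 + 267\right)} = 41069 + \frac{1}{89 \cdot 8190} = 41069 + \frac{1}{728910} = \frac{29935604791}{728910}$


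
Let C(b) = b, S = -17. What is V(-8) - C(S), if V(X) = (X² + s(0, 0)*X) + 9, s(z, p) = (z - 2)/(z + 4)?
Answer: 94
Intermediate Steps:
s(z, p) = (-2 + z)/(4 + z)
V(X) = 9 + X² - X/2 (V(X) = (X² + ((-2 + 0)/(4 + 0))*X) + 9 = (X² + (-2/4)*X) + 9 = (X² + ((¼)*(-2))*X) + 9 = (X² - X/2) + 9 = 9 + X² - X/2)
V(-8) - C(S) = (9 + (-8)² - ½*(-8)) - 1*(-17) = (9 + 64 + 4) + 17 = 77 + 17 = 94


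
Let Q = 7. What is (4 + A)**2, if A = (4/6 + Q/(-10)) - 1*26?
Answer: 436921/900 ≈ 485.47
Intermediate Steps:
A = -781/30 (A = (4/6 + 7/(-10)) - 1*26 = (4*(1/6) + 7*(-1/10)) - 26 = (2/3 - 7/10) - 26 = -1/30 - 26 = -781/30 ≈ -26.033)
(4 + A)**2 = (4 - 781/30)**2 = (-661/30)**2 = 436921/900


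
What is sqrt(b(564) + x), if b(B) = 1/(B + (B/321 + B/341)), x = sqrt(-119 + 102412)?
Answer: sqrt(188848721347 + 107154835839844*sqrt(102293))/10351562 ≈ 17.884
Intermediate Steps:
x = sqrt(102293) ≈ 319.83
b(B) = 109461/(110123*B) (b(B) = 1/(B + (B*(1/321) + B*(1/341))) = 1/(B + (B/321 + B/341)) = 1/(B + 662*B/109461) = 1/(110123*B/109461) = 109461/(110123*B))
sqrt(b(564) + x) = sqrt((109461/110123)/564 + sqrt(102293)) = sqrt((109461/110123)*(1/564) + sqrt(102293)) = sqrt(36487/20703124 + sqrt(102293))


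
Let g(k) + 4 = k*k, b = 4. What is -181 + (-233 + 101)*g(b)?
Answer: -1765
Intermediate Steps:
g(k) = -4 + k² (g(k) = -4 + k*k = -4 + k²)
-181 + (-233 + 101)*g(b) = -181 + (-233 + 101)*(-4 + 4²) = -181 - 132*(-4 + 16) = -181 - 132*12 = -181 - 1584 = -1765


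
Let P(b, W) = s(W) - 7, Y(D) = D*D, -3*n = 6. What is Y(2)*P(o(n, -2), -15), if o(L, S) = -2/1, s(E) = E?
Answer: -88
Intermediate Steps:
n = -2 (n = -⅓*6 = -2)
Y(D) = D²
o(L, S) = -2 (o(L, S) = -2*1 = -2)
P(b, W) = -7 + W (P(b, W) = W - 7 = -7 + W)
Y(2)*P(o(n, -2), -15) = 2²*(-7 - 15) = 4*(-22) = -88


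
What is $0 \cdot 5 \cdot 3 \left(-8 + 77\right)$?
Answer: $0$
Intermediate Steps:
$0 \cdot 5 \cdot 3 \left(-8 + 77\right) = 0 \cdot 3 \cdot 69 = 0 \cdot 69 = 0$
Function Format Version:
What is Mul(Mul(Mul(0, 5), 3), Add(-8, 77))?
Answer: 0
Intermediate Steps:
Mul(Mul(Mul(0, 5), 3), Add(-8, 77)) = Mul(Mul(0, 3), 69) = Mul(0, 69) = 0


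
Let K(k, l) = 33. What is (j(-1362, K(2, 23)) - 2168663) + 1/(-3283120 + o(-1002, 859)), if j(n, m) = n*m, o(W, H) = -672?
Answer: -7269031525329/3283792 ≈ -2.2136e+6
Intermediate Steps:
j(n, m) = m*n
(j(-1362, K(2, 23)) - 2168663) + 1/(-3283120 + o(-1002, 859)) = (33*(-1362) - 2168663) + 1/(-3283120 - 672) = (-44946 - 2168663) + 1/(-3283792) = -2213609 - 1/3283792 = -7269031525329/3283792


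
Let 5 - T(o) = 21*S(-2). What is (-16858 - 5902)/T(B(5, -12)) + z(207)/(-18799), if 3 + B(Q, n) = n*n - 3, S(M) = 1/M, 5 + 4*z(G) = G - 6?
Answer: -855731999/582769 ≈ -1468.4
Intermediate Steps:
z(G) = -11/4 + G/4 (z(G) = -5/4 + (G - 6)/4 = -5/4 + (-6 + G)/4 = -5/4 + (-3/2 + G/4) = -11/4 + G/4)
B(Q, n) = -6 + n**2 (B(Q, n) = -3 + (n*n - 3) = -3 + (n**2 - 3) = -3 + (-3 + n**2) = -6 + n**2)
T(o) = 31/2 (T(o) = 5 - 21/(-2) = 5 - 21*(-1)/2 = 5 - 1*(-21/2) = 5 + 21/2 = 31/2)
(-16858 - 5902)/T(B(5, -12)) + z(207)/(-18799) = (-16858 - 5902)/(31/2) + (-11/4 + (1/4)*207)/(-18799) = -22760*2/31 + (-11/4 + 207/4)*(-1/18799) = -45520/31 + 49*(-1/18799) = -45520/31 - 49/18799 = -855731999/582769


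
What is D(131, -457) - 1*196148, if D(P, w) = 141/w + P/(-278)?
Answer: -24919917873/127046 ≈ -1.9615e+5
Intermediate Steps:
D(P, w) = 141/w - P/278 (D(P, w) = 141/w + P*(-1/278) = 141/w - P/278)
D(131, -457) - 1*196148 = (141/(-457) - 1/278*131) - 1*196148 = (141*(-1/457) - 131/278) - 196148 = (-141/457 - 131/278) - 196148 = -99065/127046 - 196148 = -24919917873/127046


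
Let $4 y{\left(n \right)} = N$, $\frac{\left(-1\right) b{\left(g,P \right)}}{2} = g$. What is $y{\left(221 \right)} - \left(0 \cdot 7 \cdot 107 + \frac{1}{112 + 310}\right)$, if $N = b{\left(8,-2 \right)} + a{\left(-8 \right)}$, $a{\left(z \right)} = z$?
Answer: $- \frac{2533}{422} \approx -6.0024$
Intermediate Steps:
$b{\left(g,P \right)} = - 2 g$
$N = -24$ ($N = \left(-2\right) 8 - 8 = -16 - 8 = -24$)
$y{\left(n \right)} = -6$ ($y{\left(n \right)} = \frac{1}{4} \left(-24\right) = -6$)
$y{\left(221 \right)} - \left(0 \cdot 7 \cdot 107 + \frac{1}{112 + 310}\right) = -6 - \left(0 \cdot 7 \cdot 107 + \frac{1}{112 + 310}\right) = -6 - \left(0 \cdot 107 + \frac{1}{422}\right) = -6 - \left(0 + \frac{1}{422}\right) = -6 - \frac{1}{422} = - \frac{2533}{422}$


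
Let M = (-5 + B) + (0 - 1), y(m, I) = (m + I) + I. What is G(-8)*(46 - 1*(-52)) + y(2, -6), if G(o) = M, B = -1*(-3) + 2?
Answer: -108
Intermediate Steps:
y(m, I) = m + 2*I (y(m, I) = (I + m) + I = m + 2*I)
B = 5 (B = 3 + 2 = 5)
M = -1 (M = (-5 + 5) + (0 - 1) = 0 - 1 = -1)
G(o) = -1
G(-8)*(46 - 1*(-52)) + y(2, -6) = -(46 - 1*(-52)) + (2 + 2*(-6)) = -(46 + 52) + (2 - 12) = -1*98 - 10 = -98 - 10 = -108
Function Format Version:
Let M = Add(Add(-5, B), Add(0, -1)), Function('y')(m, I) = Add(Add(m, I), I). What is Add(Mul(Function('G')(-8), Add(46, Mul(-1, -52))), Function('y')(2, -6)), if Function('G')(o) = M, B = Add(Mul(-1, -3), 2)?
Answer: -108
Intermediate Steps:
Function('y')(m, I) = Add(m, Mul(2, I)) (Function('y')(m, I) = Add(Add(I, m), I) = Add(m, Mul(2, I)))
B = 5 (B = Add(3, 2) = 5)
M = -1 (M = Add(Add(-5, 5), Add(0, -1)) = Add(0, -1) = -1)
Function('G')(o) = -1
Add(Mul(Function('G')(-8), Add(46, Mul(-1, -52))), Function('y')(2, -6)) = Add(Mul(-1, Add(46, Mul(-1, -52))), Add(2, Mul(2, -6))) = Add(Mul(-1, Add(46, 52)), Add(2, -12)) = Add(Mul(-1, 98), -10) = Add(-98, -10) = -108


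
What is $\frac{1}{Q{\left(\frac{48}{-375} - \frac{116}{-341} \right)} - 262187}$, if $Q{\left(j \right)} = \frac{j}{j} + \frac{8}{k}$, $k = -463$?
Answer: $- \frac{463}{121392126} \approx -3.8141 \cdot 10^{-6}$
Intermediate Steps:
$Q{\left(j \right)} = \frac{455}{463}$ ($Q{\left(j \right)} = \frac{j}{j} + \frac{8}{-463} = 1 + 8 \left(- \frac{1}{463}\right) = 1 - \frac{8}{463} = \frac{455}{463}$)
$\frac{1}{Q{\left(\frac{48}{-375} - \frac{116}{-341} \right)} - 262187} = \frac{1}{\frac{455}{463} - 262187} = \frac{1}{- \frac{121392126}{463}} = - \frac{463}{121392126}$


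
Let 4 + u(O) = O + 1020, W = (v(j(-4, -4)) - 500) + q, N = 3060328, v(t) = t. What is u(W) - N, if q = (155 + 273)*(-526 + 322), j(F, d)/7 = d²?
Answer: -3147012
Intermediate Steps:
j(F, d) = 7*d²
q = -87312 (q = 428*(-204) = -87312)
W = -87700 (W = (7*(-4)² - 500) - 87312 = (7*16 - 500) - 87312 = (112 - 500) - 87312 = -388 - 87312 = -87700)
u(O) = 1016 + O (u(O) = -4 + (O + 1020) = -4 + (1020 + O) = 1016 + O)
u(W) - N = (1016 - 87700) - 1*3060328 = -86684 - 3060328 = -3147012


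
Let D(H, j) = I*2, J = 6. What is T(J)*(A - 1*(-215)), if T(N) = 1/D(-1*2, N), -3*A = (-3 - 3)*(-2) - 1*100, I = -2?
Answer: -733/12 ≈ -61.083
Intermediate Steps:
A = 88/3 (A = -((-3 - 3)*(-2) - 1*100)/3 = -(-6*(-2) - 100)/3 = -(12 - 100)/3 = -⅓*(-88) = 88/3 ≈ 29.333)
D(H, j) = -4 (D(H, j) = -2*2 = -4)
T(N) = -¼ (T(N) = 1/(-4) = -¼)
T(J)*(A - 1*(-215)) = -(88/3 - 1*(-215))/4 = -(88/3 + 215)/4 = -¼*733/3 = -733/12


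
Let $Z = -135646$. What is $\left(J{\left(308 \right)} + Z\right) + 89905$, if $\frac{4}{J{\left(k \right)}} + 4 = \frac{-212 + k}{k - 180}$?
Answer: $- \frac{594649}{13} \approx -45742.0$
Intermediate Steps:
$J{\left(k \right)} = \frac{4}{-4 + \frac{-212 + k}{-180 + k}}$ ($J{\left(k \right)} = \frac{4}{-4 + \frac{-212 + k}{k - 180}} = \frac{4}{-4 + \frac{-212 + k}{-180 + k}}$)
$\left(J{\left(308 \right)} + Z\right) + 89905 = \left(\frac{4 \left(180 - 308\right)}{-508 + 3 \cdot 308} - 135646\right) + 89905 = \left(\frac{4 \left(180 - 308\right)}{-508 + 924} - 135646\right) + 89905 = \left(4 \cdot \frac{1}{416} \left(-128\right) - 135646\right) + 89905 = \left(- \frac{16}{13} - 135646\right) + 89905 = - \frac{1763414}{13} + 89905 = - \frac{594649}{13}$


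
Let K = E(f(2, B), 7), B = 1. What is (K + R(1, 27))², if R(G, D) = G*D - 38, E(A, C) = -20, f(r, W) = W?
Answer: 961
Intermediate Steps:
R(G, D) = -38 + D*G (R(G, D) = D*G - 38 = -38 + D*G)
K = -20
(K + R(1, 27))² = (-20 + (-38 + 27*1))² = (-20 + (-38 + 27))² = (-20 - 11)² = (-31)² = 961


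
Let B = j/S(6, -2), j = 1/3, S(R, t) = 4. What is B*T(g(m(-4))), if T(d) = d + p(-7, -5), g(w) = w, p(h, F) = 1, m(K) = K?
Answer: -¼ ≈ -0.25000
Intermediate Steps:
j = ⅓ ≈ 0.33333
T(d) = 1 + d (T(d) = d + 1 = 1 + d)
B = 1/12 (B = (⅓)/4 = (⅓)*(¼) = 1/12 ≈ 0.083333)
B*T(g(m(-4))) = (1 - 4)/12 = (1/12)*(-3) = -¼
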